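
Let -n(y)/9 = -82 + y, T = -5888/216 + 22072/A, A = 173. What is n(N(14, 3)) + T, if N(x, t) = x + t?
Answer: 3201151/4671 ≈ 685.32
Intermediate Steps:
N(x, t) = t + x
T = 468616/4671 (T = -5888/216 + 22072/173 = -5888*1/216 + 22072*(1/173) = -736/27 + 22072/173 = 468616/4671 ≈ 100.32)
n(y) = 738 - 9*y (n(y) = -9*(-82 + y) = 738 - 9*y)
n(N(14, 3)) + T = (738 - 9*(3 + 14)) + 468616/4671 = (738 - 9*17) + 468616/4671 = (738 - 153) + 468616/4671 = 585 + 468616/4671 = 3201151/4671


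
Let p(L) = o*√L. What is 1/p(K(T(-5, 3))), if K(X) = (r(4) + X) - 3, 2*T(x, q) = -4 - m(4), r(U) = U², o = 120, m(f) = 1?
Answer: √42/2520 ≈ 0.0025717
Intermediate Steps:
T(x, q) = -5/2 (T(x, q) = (-4 - 1*1)/2 = (-4 - 1)/2 = (½)*(-5) = -5/2)
K(X) = 13 + X (K(X) = (4² + X) - 3 = (16 + X) - 3 = 13 + X)
p(L) = 120*√L
1/p(K(T(-5, 3))) = 1/(120*√(13 - 5/2)) = 1/(120*√(21/2)) = 1/(120*(√42/2)) = 1/(60*√42) = √42/2520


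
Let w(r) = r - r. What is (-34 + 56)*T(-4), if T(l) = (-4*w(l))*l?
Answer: 0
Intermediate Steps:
w(r) = 0
T(l) = 0 (T(l) = (-4*0)*l = 0*l = 0)
(-34 + 56)*T(-4) = (-34 + 56)*0 = 22*0 = 0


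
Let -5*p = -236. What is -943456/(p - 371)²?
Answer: -23586400/2621161 ≈ -8.9985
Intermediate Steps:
p = 236/5 (p = -⅕*(-236) = 236/5 ≈ 47.200)
-943456/(p - 371)² = -943456/(236/5 - 371)² = -943456/((-1619/5)²) = -943456/2621161/25 = -943456*25/2621161 = -23586400/2621161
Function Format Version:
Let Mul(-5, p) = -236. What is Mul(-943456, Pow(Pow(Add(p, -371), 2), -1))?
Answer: Rational(-23586400, 2621161) ≈ -8.9985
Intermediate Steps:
p = Rational(236, 5) (p = Mul(Rational(-1, 5), -236) = Rational(236, 5) ≈ 47.200)
Mul(-943456, Pow(Pow(Add(p, -371), 2), -1)) = Mul(-943456, Pow(Pow(Add(Rational(236, 5), -371), 2), -1)) = Mul(-943456, Pow(Pow(Rational(-1619, 5), 2), -1)) = Mul(-943456, Pow(Rational(2621161, 25), -1)) = Mul(-943456, Rational(25, 2621161)) = Rational(-23586400, 2621161)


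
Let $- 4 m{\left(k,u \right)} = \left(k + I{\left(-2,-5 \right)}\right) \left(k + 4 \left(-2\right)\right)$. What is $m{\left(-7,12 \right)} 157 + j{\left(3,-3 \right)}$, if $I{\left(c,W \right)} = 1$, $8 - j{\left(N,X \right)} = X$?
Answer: $- \frac{7043}{2} \approx -3521.5$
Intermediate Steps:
$j{\left(N,X \right)} = 8 - X$
$m{\left(k,u \right)} = - \frac{\left(1 + k\right) \left(-8 + k\right)}{4}$ ($m{\left(k,u \right)} = - \frac{\left(k + 1\right) \left(k + 4 \left(-2\right)\right)}{4} = - \frac{\left(1 + k\right) \left(k - 8\right)}{4} = - \frac{\left(1 + k\right) \left(-8 + k\right)}{4}$)
$m{\left(-7,12 \right)} 157 + j{\left(3,-3 \right)} = \left(2 - \frac{\left(-7\right)^{2}}{4} + \frac{7}{4} \left(-7\right)\right) 157 + \left(8 - -3\right) = \left(2 - \frac{49}{4} - \frac{49}{4}\right) 157 + \left(8 + 3\right) = \left(2 - \frac{49}{4} - \frac{49}{4}\right) 157 + 11 = \left(- \frac{45}{2}\right) 157 + 11 = - \frac{7065}{2} + 11 = - \frac{7043}{2}$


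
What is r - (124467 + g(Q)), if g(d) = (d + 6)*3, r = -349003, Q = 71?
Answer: -473701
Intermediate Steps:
g(d) = 18 + 3*d (g(d) = (6 + d)*3 = 18 + 3*d)
r - (124467 + g(Q)) = -349003 - (124467 + (18 + 3*71)) = -349003 - (124467 + (18 + 213)) = -349003 - (124467 + 231) = -349003 - 1*124698 = -349003 - 124698 = -473701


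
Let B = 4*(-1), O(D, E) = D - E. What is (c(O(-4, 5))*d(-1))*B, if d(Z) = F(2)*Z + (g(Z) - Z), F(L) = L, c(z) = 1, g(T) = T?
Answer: 8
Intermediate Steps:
B = -4
d(Z) = 2*Z (d(Z) = 2*Z + (Z - Z) = 2*Z + 0 = 2*Z)
(c(O(-4, 5))*d(-1))*B = (1*(2*(-1)))*(-4) = (1*(-2))*(-4) = -2*(-4) = 8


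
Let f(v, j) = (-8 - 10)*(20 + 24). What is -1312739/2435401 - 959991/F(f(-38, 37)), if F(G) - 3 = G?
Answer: 778975763440/640510463 ≈ 1216.2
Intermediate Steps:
f(v, j) = -792 (f(v, j) = -18*44 = -792)
F(G) = 3 + G
-1312739/2435401 - 959991/F(f(-38, 37)) = -1312739/2435401 - 959991/(3 - 792) = -1312739*1/2435401 - 959991/(-789) = -1312739/2435401 - 959991*(-1/789) = -1312739/2435401 + 319997/263 = 778975763440/640510463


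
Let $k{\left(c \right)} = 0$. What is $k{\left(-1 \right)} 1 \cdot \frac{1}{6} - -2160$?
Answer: $2160$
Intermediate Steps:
$k{\left(-1 \right)} 1 \cdot \frac{1}{6} - -2160 = 0 \cdot 1 \cdot \frac{1}{6} - -2160 = 0 \cdot 1 \cdot \frac{1}{6} + 2160 = 0 \cdot \frac{1}{6} + 2160 = 0 + 2160 = 2160$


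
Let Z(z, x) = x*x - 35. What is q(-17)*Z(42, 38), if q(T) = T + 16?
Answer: -1409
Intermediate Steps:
q(T) = 16 + T
Z(z, x) = -35 + x² (Z(z, x) = x² - 35 = -35 + x²)
q(-17)*Z(42, 38) = (16 - 17)*(-35 + 38²) = -(-35 + 1444) = -1*1409 = -1409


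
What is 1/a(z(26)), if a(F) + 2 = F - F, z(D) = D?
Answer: -1/2 ≈ -0.50000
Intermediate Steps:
a(F) = -2 (a(F) = -2 + (F - F) = -2 + 0 = -2)
1/a(z(26)) = 1/(-2) = -1/2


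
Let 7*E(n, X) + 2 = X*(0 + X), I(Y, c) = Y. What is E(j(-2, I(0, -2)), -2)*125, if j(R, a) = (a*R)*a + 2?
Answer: 250/7 ≈ 35.714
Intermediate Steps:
j(R, a) = 2 + R*a² (j(R, a) = (R*a)*a + 2 = R*a² + 2 = 2 + R*a²)
E(n, X) = -2/7 + X²/7 (E(n, X) = -2/7 + (X*(0 + X))/7 = -2/7 + (X*X)/7 = -2/7 + X²/7)
E(j(-2, I(0, -2)), -2)*125 = (-2/7 + (⅐)*(-2)²)*125 = (-2/7 + (⅐)*4)*125 = (-2/7 + 4/7)*125 = (2/7)*125 = 250/7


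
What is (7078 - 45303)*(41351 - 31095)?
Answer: -392035600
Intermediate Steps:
(7078 - 45303)*(41351 - 31095) = -38225*10256 = -392035600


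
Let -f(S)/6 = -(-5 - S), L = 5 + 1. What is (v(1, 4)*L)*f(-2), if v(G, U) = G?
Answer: -108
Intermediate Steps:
L = 6
f(S) = -30 - 6*S (f(S) = -(-6)*(-5 - S) = -6*(5 + S) = -30 - 6*S)
(v(1, 4)*L)*f(-2) = (1*6)*(-30 - 6*(-2)) = 6*(-30 + 12) = 6*(-18) = -108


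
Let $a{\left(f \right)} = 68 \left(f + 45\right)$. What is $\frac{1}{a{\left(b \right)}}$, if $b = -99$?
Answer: $- \frac{1}{3672} \approx -0.00027233$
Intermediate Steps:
$a{\left(f \right)} = 3060 + 68 f$ ($a{\left(f \right)} = 68 \left(45 + f\right) = 3060 + 68 f$)
$\frac{1}{a{\left(b \right)}} = \frac{1}{3060 + 68 \left(-99\right)} = \frac{1}{3060 - 6732} = \frac{1}{-3672} = - \frac{1}{3672}$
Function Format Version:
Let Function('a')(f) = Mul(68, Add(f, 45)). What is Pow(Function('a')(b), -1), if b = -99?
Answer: Rational(-1, 3672) ≈ -0.00027233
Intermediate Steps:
Function('a')(f) = Add(3060, Mul(68, f)) (Function('a')(f) = Mul(68, Add(45, f)) = Add(3060, Mul(68, f)))
Pow(Function('a')(b), -1) = Pow(Add(3060, Mul(68, -99)), -1) = Pow(Add(3060, -6732), -1) = Pow(-3672, -1) = Rational(-1, 3672)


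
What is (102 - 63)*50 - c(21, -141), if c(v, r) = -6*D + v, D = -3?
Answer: 1911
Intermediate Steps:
c(v, r) = 18 + v (c(v, r) = -6*(-3) + v = 18 + v)
(102 - 63)*50 - c(21, -141) = (102 - 63)*50 - (18 + 21) = 39*50 - 1*39 = 1950 - 39 = 1911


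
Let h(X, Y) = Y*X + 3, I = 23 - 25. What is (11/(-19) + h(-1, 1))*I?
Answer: -54/19 ≈ -2.8421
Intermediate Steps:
I = -2
h(X, Y) = 3 + X*Y (h(X, Y) = X*Y + 3 = 3 + X*Y)
(11/(-19) + h(-1, 1))*I = (11/(-19) + (3 - 1*1))*(-2) = (11*(-1/19) + (3 - 1))*(-2) = (-11/19 + 2)*(-2) = (27/19)*(-2) = -54/19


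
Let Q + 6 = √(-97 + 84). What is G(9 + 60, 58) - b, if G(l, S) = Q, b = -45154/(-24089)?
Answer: -189688/24089 + I*√13 ≈ -7.8745 + 3.6056*I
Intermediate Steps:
b = 45154/24089 (b = -45154*(-1/24089) = 45154/24089 ≈ 1.8745)
Q = -6 + I*√13 (Q = -6 + √(-97 + 84) = -6 + √(-13) = -6 + I*√13 ≈ -6.0 + 3.6056*I)
G(l, S) = -6 + I*√13
G(9 + 60, 58) - b = (-6 + I*√13) - 1*45154/24089 = (-6 + I*√13) - 45154/24089 = -189688/24089 + I*√13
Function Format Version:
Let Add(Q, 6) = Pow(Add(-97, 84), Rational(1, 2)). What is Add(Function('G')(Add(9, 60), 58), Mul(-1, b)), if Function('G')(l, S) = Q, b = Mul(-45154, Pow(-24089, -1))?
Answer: Add(Rational(-189688, 24089), Mul(I, Pow(13, Rational(1, 2)))) ≈ Add(-7.8745, Mul(3.6056, I))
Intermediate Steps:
b = Rational(45154, 24089) (b = Mul(-45154, Rational(-1, 24089)) = Rational(45154, 24089) ≈ 1.8745)
Q = Add(-6, Mul(I, Pow(13, Rational(1, 2)))) (Q = Add(-6, Pow(Add(-97, 84), Rational(1, 2))) = Add(-6, Pow(-13, Rational(1, 2))) = Add(-6, Mul(I, Pow(13, Rational(1, 2)))) ≈ Add(-6.0000, Mul(3.6056, I)))
Function('G')(l, S) = Add(-6, Mul(I, Pow(13, Rational(1, 2))))
Add(Function('G')(Add(9, 60), 58), Mul(-1, b)) = Add(Add(-6, Mul(I, Pow(13, Rational(1, 2)))), Mul(-1, Rational(45154, 24089))) = Add(Add(-6, Mul(I, Pow(13, Rational(1, 2)))), Rational(-45154, 24089)) = Add(Rational(-189688, 24089), Mul(I, Pow(13, Rational(1, 2))))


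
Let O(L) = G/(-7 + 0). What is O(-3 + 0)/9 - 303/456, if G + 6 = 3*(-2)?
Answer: -1513/3192 ≈ -0.47400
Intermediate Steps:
G = -12 (G = -6 + 3*(-2) = -6 - 6 = -12)
O(L) = 12/7 (O(L) = -12/(-7 + 0) = -12/(-7) = -⅐*(-12) = 12/7)
O(-3 + 0)/9 - 303/456 = (12/7)/9 - 303/456 = (12/7)*(⅑) - 303*1/456 = 4/21 - 101/152 = -1513/3192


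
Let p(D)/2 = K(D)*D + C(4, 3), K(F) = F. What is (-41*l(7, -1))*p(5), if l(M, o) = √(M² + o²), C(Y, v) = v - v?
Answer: -10250*√2 ≈ -14496.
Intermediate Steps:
C(Y, v) = 0
p(D) = 2*D² (p(D) = 2*(D*D + 0) = 2*(D² + 0) = 2*D²)
(-41*l(7, -1))*p(5) = (-41*√(7² + (-1)²))*(2*5²) = (-41*√(49 + 1))*(2*25) = -205*√2*50 = -10250*√2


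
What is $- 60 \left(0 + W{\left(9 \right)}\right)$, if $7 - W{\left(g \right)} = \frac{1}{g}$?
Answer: $- \frac{1240}{3} \approx -413.33$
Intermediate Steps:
$W{\left(g \right)} = 7 - \frac{1}{g}$
$- 60 \left(0 + W{\left(9 \right)}\right) = - 60 \left(0 + \left(7 - \frac{1}{9}\right)\right) = - 60 \left(0 + \frac{62}{9}\right) = \left(-60\right) \frac{62}{9} = - \frac{1240}{3}$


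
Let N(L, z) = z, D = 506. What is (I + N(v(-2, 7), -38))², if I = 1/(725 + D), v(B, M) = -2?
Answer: 2188087729/1515361 ≈ 1443.9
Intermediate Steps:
I = 1/1231 (I = 1/(725 + 506) = 1/1231 ≈ 0.00081235)
(I + N(v(-2, 7), -38))² = (1/1231 - 38)² = (-46777/1231)² = 2188087729/1515361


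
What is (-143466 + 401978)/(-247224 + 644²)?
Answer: 32314/20939 ≈ 1.5432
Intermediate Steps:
(-143466 + 401978)/(-247224 + 644²) = 258512/(-247224 + 414736) = 258512/167512 = 258512*(1/167512) = 32314/20939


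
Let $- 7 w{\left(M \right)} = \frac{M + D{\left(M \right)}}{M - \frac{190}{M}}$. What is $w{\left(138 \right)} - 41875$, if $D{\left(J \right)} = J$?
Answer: $- \frac{2763308419}{65989} \approx -41875.0$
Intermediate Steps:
$w{\left(M \right)} = - \frac{2 M}{7 \left(M - \frac{190}{M}\right)}$ ($w{\left(M \right)} = - \frac{\left(M + M\right) \frac{1}{M - \frac{190}{M}}}{7} = - \frac{2 M \frac{1}{M - \frac{190}{M}}}{7} = - \frac{2 M}{7 \left(M - \frac{190}{M}\right)}$)
$w{\left(138 \right)} - 41875 = - \frac{2 \cdot 138^{2}}{-1330 + 7 \cdot 138^{2}} - 41875 = \left(-2\right) 19044 \frac{1}{-1330 + 7 \cdot 19044} - 41875 = \left(-2\right) 19044 \frac{1}{-1330 + 133308} - 41875 = \left(-2\right) 19044 \cdot \frac{1}{131978} - 41875 = - \frac{19044}{65989} - 41875 = - \frac{2763308419}{65989}$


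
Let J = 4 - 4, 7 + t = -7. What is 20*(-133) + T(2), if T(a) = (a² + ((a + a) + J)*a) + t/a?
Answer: -2655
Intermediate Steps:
t = -14 (t = -7 - 7 = -14)
J = 0
T(a) = -14/a + 3*a² (T(a) = (a² + ((a + a) + 0)*a) - 14/a = (a² + (2*a + 0)*a) - 14/a = (a² + (2*a)*a) - 14/a = (a² + 2*a²) - 14/a = 3*a² - 14/a = -14/a + 3*a²)
20*(-133) + T(2) = 20*(-133) + (-14 + 3*2³)/2 = -2660 + (-14 + 3*8)/2 = -2660 + (-14 + 24)/2 = -2660 + (½)*10 = -2660 + 5 = -2655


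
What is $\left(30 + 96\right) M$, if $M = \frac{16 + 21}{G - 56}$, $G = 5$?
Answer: $- \frac{1554}{17} \approx -91.412$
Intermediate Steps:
$M = - \frac{37}{51}$ ($M = \frac{16 + 21}{5 - 56} = \frac{37}{-51} = 37 \left(- \frac{1}{51}\right) = - \frac{37}{51} \approx -0.72549$)
$\left(30 + 96\right) M = \left(30 + 96\right) \left(- \frac{37}{51}\right) = 126 \left(- \frac{37}{51}\right) = - \frac{1554}{17}$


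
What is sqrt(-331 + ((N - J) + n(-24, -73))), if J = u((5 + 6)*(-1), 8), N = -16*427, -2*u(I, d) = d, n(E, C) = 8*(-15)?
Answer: I*sqrt(7279) ≈ 85.317*I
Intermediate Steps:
n(E, C) = -120
u(I, d) = -d/2
N = -6832
J = -4 (J = -1/2*8 = -4)
sqrt(-331 + ((N - J) + n(-24, -73))) = sqrt(-331 + ((-6832 - 1*(-4)) - 120)) = sqrt(-331 + ((-6832 + 4) - 120)) = sqrt(-331 + (-6828 - 120)) = sqrt(-331 - 6948) = sqrt(-7279) = I*sqrt(7279)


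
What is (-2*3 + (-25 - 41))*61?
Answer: -4392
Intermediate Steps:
(-2*3 + (-25 - 41))*61 = (-6 - 66)*61 = -72*61 = -4392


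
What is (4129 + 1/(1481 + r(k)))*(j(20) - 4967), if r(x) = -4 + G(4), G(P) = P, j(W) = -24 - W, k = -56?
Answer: -30642515550/1481 ≈ -2.0690e+7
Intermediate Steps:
r(x) = 0 (r(x) = -4 + 4 = 0)
(4129 + 1/(1481 + r(k)))*(j(20) - 4967) = (4129 + 1/(1481 + 0))*((-24 - 1*20) - 4967) = (4129 + 1/1481)*((-24 - 20) - 4967) = (4129 + 1/1481)*(-44 - 4967) = (6115050/1481)*(-5011) = -30642515550/1481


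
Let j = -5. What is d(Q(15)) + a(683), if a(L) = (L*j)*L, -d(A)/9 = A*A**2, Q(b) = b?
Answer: -2362820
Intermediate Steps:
d(A) = -9*A**3 (d(A) = -9*A*A**2 = -9*A**3)
a(L) = -5*L**2 (a(L) = (L*(-5))*L = (-5*L)*L = -5*L**2)
d(Q(15)) + a(683) = -9*15**3 - 5*683**2 = -9*3375 - 5*466489 = -30375 - 2332445 = -2362820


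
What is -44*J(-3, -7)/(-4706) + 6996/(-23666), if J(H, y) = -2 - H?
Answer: -7970468/27843049 ≈ -0.28626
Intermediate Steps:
-44*J(-3, -7)/(-4706) + 6996/(-23666) = -44*(-2 - 1*(-3))/(-4706) + 6996/(-23666) = -44*(-2 + 3)*(-1/4706) + 6996*(-1/23666) = -44*1*(-1/4706) - 3498/11833 = -44*(-1/4706) - 3498/11833 = 22/2353 - 3498/11833 = -7970468/27843049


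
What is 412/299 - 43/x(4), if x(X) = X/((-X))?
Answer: 13269/299 ≈ 44.378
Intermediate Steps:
x(X) = -1 (x(X) = X*(-1/X) = -1)
412/299 - 43/x(4) = 412/299 - 43/(-1) = 412*(1/299) - 43*(-1) = 412/299 + 43 = 13269/299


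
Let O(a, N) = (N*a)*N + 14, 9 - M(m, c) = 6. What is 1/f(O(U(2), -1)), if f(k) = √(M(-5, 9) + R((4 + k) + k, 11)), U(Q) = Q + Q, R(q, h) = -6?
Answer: -I*√3/3 ≈ -0.57735*I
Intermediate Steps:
M(m, c) = 3 (M(m, c) = 9 - 1*6 = 9 - 6 = 3)
U(Q) = 2*Q
O(a, N) = 14 + a*N² (O(a, N) = a*N² + 14 = 14 + a*N²)
f(k) = I*√3 (f(k) = √(3 - 6) = √(-3) = I*√3)
1/f(O(U(2), -1)) = 1/(I*√3) = -I*√3/3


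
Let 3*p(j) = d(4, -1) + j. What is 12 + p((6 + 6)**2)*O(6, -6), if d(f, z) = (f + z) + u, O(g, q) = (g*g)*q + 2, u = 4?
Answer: -32278/3 ≈ -10759.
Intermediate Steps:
O(g, q) = 2 + q*g**2 (O(g, q) = g**2*q + 2 = q*g**2 + 2 = 2 + q*g**2)
d(f, z) = 4 + f + z (d(f, z) = (f + z) + 4 = 4 + f + z)
p(j) = 7/3 + j/3 (p(j) = ((4 + 4 - 1) + j)/3 = (7 + j)/3 = 7/3 + j/3)
12 + p((6 + 6)**2)*O(6, -6) = 12 + (7/3 + (6 + 6)**2/3)*(2 - 6*6**2) = 12 + (7/3 + (1/3)*12**2)*(2 - 6*36) = 12 + (7/3 + (1/3)*144)*(2 - 216) = 12 + (7/3 + 48)*(-214) = 12 + (151/3)*(-214) = 12 - 32314/3 = -32278/3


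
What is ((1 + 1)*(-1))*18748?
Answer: -37496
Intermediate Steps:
((1 + 1)*(-1))*18748 = (2*(-1))*18748 = -2*18748 = -37496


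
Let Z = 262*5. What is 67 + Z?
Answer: 1377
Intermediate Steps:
Z = 1310
67 + Z = 67 + 1310 = 1377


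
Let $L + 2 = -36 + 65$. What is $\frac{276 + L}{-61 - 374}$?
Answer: $- \frac{101}{145} \approx -0.69655$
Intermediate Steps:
$L = 27$ ($L = -2 + \left(-36 + 65\right) = -2 + 29 = 27$)
$\frac{276 + L}{-61 - 374} = \frac{276 + 27}{-61 - 374} = \frac{303}{-435} = 303 \left(- \frac{1}{435}\right) = - \frac{101}{145}$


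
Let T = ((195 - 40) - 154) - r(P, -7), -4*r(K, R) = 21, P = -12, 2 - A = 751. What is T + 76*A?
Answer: -227671/4 ≈ -56918.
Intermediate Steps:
A = -749 (A = 2 - 1*751 = 2 - 751 = -749)
r(K, R) = -21/4 (r(K, R) = -¼*21 = -21/4)
T = 25/4 (T = ((195 - 40) - 154) - 1*(-21/4) = (155 - 154) + 21/4 = 1 + 21/4 = 25/4 ≈ 6.2500)
T + 76*A = 25/4 + 76*(-749) = 25/4 - 56924 = -227671/4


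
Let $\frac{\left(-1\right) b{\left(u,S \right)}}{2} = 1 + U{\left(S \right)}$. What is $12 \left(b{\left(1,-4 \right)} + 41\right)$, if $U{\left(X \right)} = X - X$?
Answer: $468$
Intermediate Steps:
$U{\left(X \right)} = 0$
$b{\left(u,S \right)} = -2$ ($b{\left(u,S \right)} = - 2 \left(1 + 0\right) = \left(-2\right) 1 = -2$)
$12 \left(b{\left(1,-4 \right)} + 41\right) = 12 \left(-2 + 41\right) = 12 \cdot 39 = 468$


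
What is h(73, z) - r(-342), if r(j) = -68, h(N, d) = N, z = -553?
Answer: 141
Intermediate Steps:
h(73, z) - r(-342) = 73 - 1*(-68) = 73 + 68 = 141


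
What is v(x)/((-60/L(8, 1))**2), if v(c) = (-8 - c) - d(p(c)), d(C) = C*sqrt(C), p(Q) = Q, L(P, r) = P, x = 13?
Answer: -28/75 - 52*sqrt(13)/225 ≈ -1.2066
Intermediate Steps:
d(C) = C**(3/2)
v(c) = -8 - c - c**(3/2) (v(c) = (-8 - c) - c**(3/2) = -8 - c - c**(3/2))
v(x)/((-60/L(8, 1))**2) = (-8 - 1*13 - 13**(3/2))/((-60/8)**2) = (-8 - 13 - 13*sqrt(13))/((-60*1/8)**2) = (-8 - 13 - 13*sqrt(13))/((-15/2)**2) = (-21 - 13*sqrt(13))/(225/4) = (-21 - 13*sqrt(13))*(4/225) = -28/75 - 52*sqrt(13)/225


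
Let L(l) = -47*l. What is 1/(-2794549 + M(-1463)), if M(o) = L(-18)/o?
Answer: -1463/4088426033 ≈ -3.5784e-7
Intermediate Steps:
M(o) = 846/o (M(o) = (-47*(-18))/o = 846/o)
1/(-2794549 + M(-1463)) = 1/(-2794549 + 846/(-1463)) = 1/(-2794549 + 846*(-1/1463)) = 1/(-2794549 - 846/1463) = 1/(-4088426033/1463) = -1463/4088426033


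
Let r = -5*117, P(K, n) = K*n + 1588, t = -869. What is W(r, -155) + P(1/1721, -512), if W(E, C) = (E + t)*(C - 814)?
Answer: 2427494082/1721 ≈ 1.4105e+6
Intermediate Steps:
P(K, n) = 1588 + K*n
r = -585
W(E, C) = (-869 + E)*(-814 + C) (W(E, C) = (E - 869)*(C - 814) = (-869 + E)*(-814 + C))
W(r, -155) + P(1/1721, -512) = (707366 - 869*(-155) - 814*(-585) - 155*(-585)) + (1588 - 512/1721) = (707366 + 134695 + 476190 + 90675) + (1588 + (1/1721)*(-512)) = 1408926 + (1588 - 512/1721) = 1408926 + 2732436/1721 = 2427494082/1721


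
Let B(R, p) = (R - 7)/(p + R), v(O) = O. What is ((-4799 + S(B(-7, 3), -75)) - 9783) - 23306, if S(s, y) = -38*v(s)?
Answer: -38021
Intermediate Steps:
B(R, p) = (-7 + R)/(R + p)
S(s, y) = -38*s
((-4799 + S(B(-7, 3), -75)) - 9783) - 23306 = ((-4799 - 38*(-7 - 7)/(-7 + 3)) - 9783) - 23306 = ((-4799 - 38*(-14)/(-4)) - 9783) - 23306 = ((-4799 - (-19)*(-14)/2) - 9783) - 23306 = ((-4799 - 38*7/2) - 9783) - 23306 = ((-4799 - 133) - 9783) - 23306 = (-4932 - 9783) - 23306 = -14715 - 23306 = -38021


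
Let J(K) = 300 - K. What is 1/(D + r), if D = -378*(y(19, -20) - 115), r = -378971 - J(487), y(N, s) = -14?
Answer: -1/330022 ≈ -3.0301e-6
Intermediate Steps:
r = -378784 (r = -378971 - (300 - 1*487) = -378971 - (300 - 487) = -378971 - 1*(-187) = -378971 + 187 = -378784)
D = 48762 (D = -378*(-14 - 115) = -378*(-129) = 48762)
1/(D + r) = 1/(48762 - 378784) = 1/(-330022) = -1/330022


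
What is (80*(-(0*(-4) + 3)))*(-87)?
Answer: 20880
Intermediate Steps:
(80*(-(0*(-4) + 3)))*(-87) = (80*(-(0 + 3)))*(-87) = (80*(-1*3))*(-87) = (80*(-3))*(-87) = -240*(-87) = 20880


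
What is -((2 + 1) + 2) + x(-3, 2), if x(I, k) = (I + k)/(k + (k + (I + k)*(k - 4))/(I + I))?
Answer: -23/4 ≈ -5.7500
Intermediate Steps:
x(I, k) = (I + k)/(k + (k + (-4 + k)*(I + k))/(2*I)) (x(I, k) = (I + k)/(k + (k + (I + k)*(-4 + k))/((2*I))) = (I + k)/(k + (k + (-4 + k)*(I + k))*(1/(2*I))) = (I + k)/(k + (k + (-4 + k)*(I + k))/(2*I)))
-((2 + 1) + 2) + x(-3, 2) = -((2 + 1) + 2) + 2*(-3)*(-3 + 2)/(2² - 4*(-3) - 3*2 + 3*(-3)*2) = -(3 + 2) + 2*(-3)*(-1)/(4 + 12 - 6 - 18) = -1*5 + 2*(-3)*(-1)/(-8) = -5 + 2*(-3)*(-⅛)*(-1) = -5 - ¾ = -23/4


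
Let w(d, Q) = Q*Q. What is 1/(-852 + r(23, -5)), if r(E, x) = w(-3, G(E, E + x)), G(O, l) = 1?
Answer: -1/851 ≈ -0.0011751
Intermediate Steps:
w(d, Q) = Q²
r(E, x) = 1 (r(E, x) = 1² = 1)
1/(-852 + r(23, -5)) = 1/(-852 + 1) = 1/(-851) = -1/851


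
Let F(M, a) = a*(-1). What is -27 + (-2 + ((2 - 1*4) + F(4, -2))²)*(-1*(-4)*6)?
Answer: -75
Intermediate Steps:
F(M, a) = -a
-27 + (-2 + ((2 - 1*4) + F(4, -2))²)*(-1*(-4)*6) = -27 + (-2 + ((2 - 1*4) - 1*(-2))²)*(-1*(-4)*6) = -27 + (-2 + ((2 - 4) + 2)²)*(4*6) = -27 + (-2 + (-2 + 2)²)*24 = -27 + (-2 + 0²)*24 = -27 + (-2 + 0)*24 = -27 - 2*24 = -27 - 48 = -75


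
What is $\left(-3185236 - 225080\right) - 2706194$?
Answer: $-6116510$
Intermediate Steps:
$\left(-3185236 - 225080\right) - 2706194 = -3410316 - 2706194 = -6116510$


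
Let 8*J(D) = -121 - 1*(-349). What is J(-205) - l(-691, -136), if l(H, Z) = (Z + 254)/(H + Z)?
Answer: 47375/1654 ≈ 28.643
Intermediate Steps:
l(H, Z) = (254 + Z)/(H + Z)
J(D) = 57/2 (J(D) = (-121 - 1*(-349))/8 = (-121 + 349)/8 = (⅛)*228 = 57/2)
J(-205) - l(-691, -136) = 57/2 - (254 - 136)/(-691 - 136) = 57/2 - 118/(-827) = 57/2 - (-1)*118/827 = 57/2 - 1*(-118/827) = 57/2 + 118/827 = 47375/1654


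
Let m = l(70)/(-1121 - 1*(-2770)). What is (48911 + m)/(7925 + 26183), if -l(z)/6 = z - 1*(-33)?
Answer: 80653621/56244092 ≈ 1.4340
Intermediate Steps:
l(z) = -198 - 6*z (l(z) = -6*(z - 1*(-33)) = -6*(z + 33) = -6*(33 + z) = -198 - 6*z)
m = -618/1649 (m = (-198 - 6*70)/(-1121 - 1*(-2770)) = (-198 - 420)/(-1121 + 2770) = -618/1649 ≈ -0.37477)
(48911 + m)/(7925 + 26183) = (48911 - 618/1649)/(7925 + 26183) = (80653621/1649)/34108 = (80653621/1649)*(1/34108) = 80653621/56244092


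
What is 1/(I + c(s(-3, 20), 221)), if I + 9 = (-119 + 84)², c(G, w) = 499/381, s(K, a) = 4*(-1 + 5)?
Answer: 381/463795 ≈ 0.00082148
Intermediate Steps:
s(K, a) = 16 (s(K, a) = 4*4 = 16)
c(G, w) = 499/381 (c(G, w) = 499*(1/381) = 499/381)
I = 1216 (I = -9 + (-119 + 84)² = -9 + (-35)² = -9 + 1225 = 1216)
1/(I + c(s(-3, 20), 221)) = 1/(1216 + 499/381) = 1/(463795/381) = 381/463795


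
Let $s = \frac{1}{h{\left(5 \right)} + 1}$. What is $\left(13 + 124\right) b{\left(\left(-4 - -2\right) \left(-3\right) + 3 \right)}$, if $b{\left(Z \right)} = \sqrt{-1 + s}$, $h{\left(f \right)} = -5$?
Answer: $\frac{137 i \sqrt{5}}{2} \approx 153.17 i$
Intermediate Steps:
$s = - \frac{1}{4}$ ($s = \frac{1}{-5 + 1} = \frac{1}{-4} = - \frac{1}{4} \approx -0.25$)
$b{\left(Z \right)} = \frac{i \sqrt{5}}{2}$ ($b{\left(Z \right)} = \sqrt{-1 - \frac{1}{4}} = \sqrt{- \frac{5}{4}} = \frac{i \sqrt{5}}{2}$)
$\left(13 + 124\right) b{\left(\left(-4 - -2\right) \left(-3\right) + 3 \right)} = \left(13 + 124\right) \frac{i \sqrt{5}}{2} = 137 \frac{i \sqrt{5}}{2} = \frac{137 i \sqrt{5}}{2}$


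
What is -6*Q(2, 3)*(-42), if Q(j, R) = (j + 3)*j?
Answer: 2520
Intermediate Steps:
Q(j, R) = j*(3 + j) (Q(j, R) = (3 + j)*j = j*(3 + j))
-6*Q(2, 3)*(-42) = -12*(3 + 2)*(-42) = -12*5*(-42) = -6*10*(-42) = -60*(-42) = 2520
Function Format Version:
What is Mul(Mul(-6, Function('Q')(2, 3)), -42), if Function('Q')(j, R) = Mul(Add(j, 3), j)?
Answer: 2520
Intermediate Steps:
Function('Q')(j, R) = Mul(j, Add(3, j)) (Function('Q')(j, R) = Mul(Add(3, j), j) = Mul(j, Add(3, j)))
Mul(Mul(-6, Function('Q')(2, 3)), -42) = Mul(Mul(-6, Mul(2, Add(3, 2))), -42) = Mul(Mul(-6, Mul(2, 5)), -42) = Mul(Mul(-6, 10), -42) = Mul(-60, -42) = 2520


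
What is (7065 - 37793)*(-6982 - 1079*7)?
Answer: 446631480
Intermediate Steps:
(7065 - 37793)*(-6982 - 1079*7) = -30728*(-6982 - 7553) = -30728*(-14535) = 446631480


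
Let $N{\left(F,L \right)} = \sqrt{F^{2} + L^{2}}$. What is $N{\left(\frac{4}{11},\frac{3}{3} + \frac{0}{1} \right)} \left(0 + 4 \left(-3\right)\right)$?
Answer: $- \frac{12 \sqrt{137}}{11} \approx -12.769$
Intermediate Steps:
$N{\left(\frac{4}{11},\frac{3}{3} + \frac{0}{1} \right)} \left(0 + 4 \left(-3\right)\right) = \sqrt{\left(\frac{4}{11}\right)^{2} + \left(\frac{3}{3} + \frac{0}{1}\right)^{2}} \left(0 + 4 \left(-3\right)\right) = \sqrt{\left(4 \cdot \frac{1}{11}\right)^{2} + \left(3 \cdot \frac{1}{3} + 0 \cdot 1\right)^{2}} \left(0 - 12\right) = \sqrt{\left(\frac{4}{11}\right)^{2} + \left(1 + 0\right)^{2}} \left(-12\right) = \sqrt{\frac{16}{121} + 1^{2}} \left(-12\right) = \sqrt{\frac{16}{121} + 1} \left(-12\right) = \sqrt{\frac{137}{121}} \left(-12\right) = \frac{\sqrt{137}}{11} \left(-12\right) = - \frac{12 \sqrt{137}}{11}$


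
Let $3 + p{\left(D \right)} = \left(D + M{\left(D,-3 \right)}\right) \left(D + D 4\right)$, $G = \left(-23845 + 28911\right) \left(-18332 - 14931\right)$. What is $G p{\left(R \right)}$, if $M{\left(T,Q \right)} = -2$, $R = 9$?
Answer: $-52575231696$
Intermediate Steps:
$G = -168510358$ ($G = 5066 \left(-33263\right) = -168510358$)
$p{\left(D \right)} = -3 + 5 D \left(-2 + D\right)$ ($p{\left(D \right)} = -3 + \left(D - 2\right) \left(D + D 4\right) = -3 + \left(-2 + D\right) \left(D + 4 D\right) = -3 + \left(-2 + D\right) 5 D = -3 + 5 D \left(-2 + D\right)$)
$G p{\left(R \right)} = - 168510358 \left(-3 - 90 + 5 \cdot 9^{2}\right) = - 168510358 \left(-3 - 90 + 5 \cdot 81\right) = - 168510358 \left(-3 - 90 + 405\right) = \left(-168510358\right) 312 = -52575231696$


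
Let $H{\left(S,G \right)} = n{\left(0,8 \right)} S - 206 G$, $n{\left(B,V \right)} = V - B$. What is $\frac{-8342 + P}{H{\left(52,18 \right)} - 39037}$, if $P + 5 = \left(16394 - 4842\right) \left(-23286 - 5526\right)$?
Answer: $\frac{332844571}{42329} \approx 7863.3$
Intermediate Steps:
$H{\left(S,G \right)} = - 206 G + 8 S$ ($H{\left(S,G \right)} = \left(8 - 0\right) S - 206 G = \left(8 + 0\right) S - 206 G = 8 S - 206 G = - 206 G + 8 S$)
$P = -332836229$ ($P = -5 + \left(16394 - 4842\right) \left(-23286 - 5526\right) = -5 + 11552 \left(-28812\right) = -5 - 332836224 = -332836229$)
$\frac{-8342 + P}{H{\left(52,18 \right)} - 39037} = \frac{-8342 - 332836229}{\left(\left(-206\right) 18 + 8 \cdot 52\right) - 39037} = - \frac{332844571}{\left(-3708 + 416\right) - 39037} = - \frac{332844571}{-3292 - 39037} = - \frac{332844571}{-42329} = \left(-332844571\right) \left(- \frac{1}{42329}\right) = \frac{332844571}{42329}$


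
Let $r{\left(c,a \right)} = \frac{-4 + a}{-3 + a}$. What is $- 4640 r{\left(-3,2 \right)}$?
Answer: $-9280$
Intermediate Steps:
$r{\left(c,a \right)} = \frac{-4 + a}{-3 + a}$
$- 4640 r{\left(-3,2 \right)} = - 4640 \frac{-4 + 2}{-3 + 2} = - 4640 \frac{1}{-1} \left(-2\right) = - 4640 \left(\left(-1\right) \left(-2\right)\right) = \left(-4640\right) 2 = -9280$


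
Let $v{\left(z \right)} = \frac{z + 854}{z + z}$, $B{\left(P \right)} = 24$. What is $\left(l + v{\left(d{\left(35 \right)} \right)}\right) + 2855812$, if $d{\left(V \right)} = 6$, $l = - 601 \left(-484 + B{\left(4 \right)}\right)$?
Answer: $\frac{9397031}{3} \approx 3.1323 \cdot 10^{6}$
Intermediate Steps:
$l = 276460$ ($l = - 601 \left(-484 + 24\right) = \left(-601\right) \left(-460\right) = 276460$)
$v{\left(z \right)} = \frac{854 + z}{2 z}$
$\left(l + v{\left(d{\left(35 \right)} \right)}\right) + 2855812 = \left(276460 + \frac{854 + 6}{2 \cdot 6}\right) + 2855812 = \left(276460 + \frac{1}{2} \cdot \frac{1}{6} \cdot 860\right) + 2855812 = \left(276460 + \frac{215}{3}\right) + 2855812 = \frac{829595}{3} + 2855812 = \frac{9397031}{3}$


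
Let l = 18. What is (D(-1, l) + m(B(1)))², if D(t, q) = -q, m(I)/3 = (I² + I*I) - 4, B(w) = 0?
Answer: 900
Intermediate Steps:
m(I) = -12 + 6*I² (m(I) = 3*((I² + I*I) - 4) = 3*((I² + I²) - 4) = 3*(2*I² - 4) = 3*(-4 + 2*I²) = -12 + 6*I²)
(D(-1, l) + m(B(1)))² = (-1*18 + (-12 + 6*0²))² = (-18 + (-12 + 6*0))² = (-18 + (-12 + 0))² = (-18 - 12)² = (-30)² = 900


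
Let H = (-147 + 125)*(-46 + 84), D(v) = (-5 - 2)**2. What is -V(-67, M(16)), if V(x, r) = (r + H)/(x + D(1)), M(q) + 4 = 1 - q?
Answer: -95/2 ≈ -47.500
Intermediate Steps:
D(v) = 49 (D(v) = (-7)**2 = 49)
M(q) = -3 - q (M(q) = -4 + (1 - q) = -3 - q)
H = -836 (H = -22*38 = -836)
V(x, r) = (-836 + r)/(49 + x) (V(x, r) = (r - 836)/(x + 49) = (-836 + r)/(49 + x))
-V(-67, M(16)) = -(-836 + (-3 - 1*16))/(49 - 67) = -(-836 + (-3 - 16))/(-18) = -(-1)*(-836 - 19)/18 = -(-1)*(-855)/18 = -1*95/2 = -95/2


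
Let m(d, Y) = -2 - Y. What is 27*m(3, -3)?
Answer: 27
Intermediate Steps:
27*m(3, -3) = 27*(-2 - 1*(-3)) = 27*(-2 + 3) = 27*1 = 27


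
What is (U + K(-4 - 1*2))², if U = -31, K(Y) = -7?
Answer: 1444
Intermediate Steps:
(U + K(-4 - 1*2))² = (-31 - 7)² = (-38)² = 1444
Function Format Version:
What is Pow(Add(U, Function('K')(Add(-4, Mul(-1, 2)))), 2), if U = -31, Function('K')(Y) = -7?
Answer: 1444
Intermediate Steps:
Pow(Add(U, Function('K')(Add(-4, Mul(-1, 2)))), 2) = Pow(Add(-31, -7), 2) = Pow(-38, 2) = 1444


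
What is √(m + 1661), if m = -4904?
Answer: I*√3243 ≈ 56.947*I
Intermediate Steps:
√(m + 1661) = √(-4904 + 1661) = √(-3243) = I*√3243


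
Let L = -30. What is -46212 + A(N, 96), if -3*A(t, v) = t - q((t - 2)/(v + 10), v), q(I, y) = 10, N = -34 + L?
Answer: -138562/3 ≈ -46187.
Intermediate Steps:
N = -64 (N = -34 - 30 = -64)
A(t, v) = 10/3 - t/3 (A(t, v) = -(t - 1*10)/3 = -(t - 10)/3 = -(-10 + t)/3 = 10/3 - t/3)
-46212 + A(N, 96) = -46212 + (10/3 - 1/3*(-64)) = -46212 + (10/3 + 64/3) = -46212 + 74/3 = -138562/3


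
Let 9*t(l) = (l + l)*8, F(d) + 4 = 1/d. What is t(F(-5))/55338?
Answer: -56/415035 ≈ -0.00013493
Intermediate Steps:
F(d) = -4 + 1/d
t(l) = 16*l/9 (t(l) = ((l + l)*8)/9 = ((2*l)*8)/9 = (16*l)/9 = 16*l/9)
t(F(-5))/55338 = (16*(-4 + 1/(-5))/9)/55338 = (16*(-4 - ⅕)/9)*(1/55338) = ((16/9)*(-21/5))*(1/55338) = -112/15*1/55338 = -56/415035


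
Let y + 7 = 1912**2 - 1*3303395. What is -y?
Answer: -352342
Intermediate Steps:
y = 352342 (y = -7 + (1912**2 - 1*3303395) = -7 + (3655744 - 3303395) = -7 + 352349 = 352342)
-y = -1*352342 = -352342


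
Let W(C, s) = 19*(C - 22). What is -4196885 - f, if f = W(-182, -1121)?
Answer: -4193009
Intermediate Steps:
W(C, s) = -418 + 19*C (W(C, s) = 19*(-22 + C) = -418 + 19*C)
f = -3876 (f = -418 + 19*(-182) = -418 - 3458 = -3876)
-4196885 - f = -4196885 - 1*(-3876) = -4196885 + 3876 = -4193009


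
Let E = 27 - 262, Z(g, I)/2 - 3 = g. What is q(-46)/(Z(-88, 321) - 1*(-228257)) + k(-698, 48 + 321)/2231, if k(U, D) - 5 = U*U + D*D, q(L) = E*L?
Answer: 142206710300/508862097 ≈ 279.46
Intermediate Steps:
Z(g, I) = 6 + 2*g
E = -235
q(L) = -235*L
k(U, D) = 5 + D² + U² (k(U, D) = 5 + (U*U + D*D) = 5 + (U² + D²) = 5 + (D² + U²) = 5 + D² + U²)
q(-46)/(Z(-88, 321) - 1*(-228257)) + k(-698, 48 + 321)/2231 = (-235*(-46))/((6 + 2*(-88)) - 1*(-228257)) + (5 + (48 + 321)² + (-698)²)/2231 = 10810/((6 - 176) + 228257) + (5 + 369² + 487204)*(1/2231) = 10810/(-170 + 228257) + (5 + 136161 + 487204)*(1/2231) = 10810/228087 + 623370*(1/2231) = 10810*(1/228087) + 623370/2231 = 10810/228087 + 623370/2231 = 142206710300/508862097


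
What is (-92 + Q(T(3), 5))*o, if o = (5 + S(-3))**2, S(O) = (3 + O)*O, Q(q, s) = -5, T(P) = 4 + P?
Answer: -2425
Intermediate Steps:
S(O) = O*(3 + O)
o = 25 (o = (5 - 3*(3 - 3))**2 = (5 - 3*0)**2 = (5 + 0)**2 = 5**2 = 25)
(-92 + Q(T(3), 5))*o = (-92 - 5)*25 = -97*25 = -2425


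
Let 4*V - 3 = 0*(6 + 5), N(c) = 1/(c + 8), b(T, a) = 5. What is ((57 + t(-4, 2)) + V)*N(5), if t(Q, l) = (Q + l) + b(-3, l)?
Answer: 243/52 ≈ 4.6731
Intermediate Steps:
t(Q, l) = 5 + Q + l (t(Q, l) = (Q + l) + 5 = 5 + Q + l)
N(c) = 1/(8 + c)
V = 3/4 (V = 3/4 + (0*(6 + 5))/4 = 3/4 + (0*11)/4 = 3/4 + (1/4)*0 = 3/4 + 0 = 3/4 ≈ 0.75000)
((57 + t(-4, 2)) + V)*N(5) = ((57 + (5 - 4 + 2)) + 3/4)/(8 + 5) = ((57 + 3) + 3/4)/13 = (60 + 3/4)*(1/13) = (243/4)*(1/13) = 243/52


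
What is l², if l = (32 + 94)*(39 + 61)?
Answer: 158760000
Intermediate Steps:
l = 12600 (l = 126*100 = 12600)
l² = 12600² = 158760000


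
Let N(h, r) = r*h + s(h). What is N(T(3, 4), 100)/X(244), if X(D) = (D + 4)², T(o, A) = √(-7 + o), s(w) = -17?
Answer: -17/61504 + 25*I/7688 ≈ -0.0002764 + 0.0032518*I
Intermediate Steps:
X(D) = (4 + D)²
N(h, r) = -17 + h*r (N(h, r) = r*h - 17 = h*r - 17 = -17 + h*r)
N(T(3, 4), 100)/X(244) = (-17 + √(-7 + 3)*100)/((4 + 244)²) = (-17 + √(-4)*100)/(248²) = (-17 + (2*I)*100)/61504 = (-17 + 200*I)*(1/61504) = -17/61504 + 25*I/7688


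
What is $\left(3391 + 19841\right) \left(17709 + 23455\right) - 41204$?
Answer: $956280844$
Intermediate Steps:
$\left(3391 + 19841\right) \left(17709 + 23455\right) - 41204 = 23232 \cdot 41164 - 41204 = 956322048 - 41204 = 956280844$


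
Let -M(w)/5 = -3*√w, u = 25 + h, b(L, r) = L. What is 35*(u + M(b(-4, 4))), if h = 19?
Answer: 1540 + 1050*I ≈ 1540.0 + 1050.0*I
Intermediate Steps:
u = 44 (u = 25 + 19 = 44)
M(w) = 15*√w (M(w) = -(-15)*√w = 15*√w)
35*(u + M(b(-4, 4))) = 35*(44 + 15*√(-4)) = 35*(44 + 15*(2*I)) = 35*(44 + 30*I) = 1540 + 1050*I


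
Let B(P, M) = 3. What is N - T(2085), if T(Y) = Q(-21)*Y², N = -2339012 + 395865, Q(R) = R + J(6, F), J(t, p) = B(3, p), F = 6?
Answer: 76306903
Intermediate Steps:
J(t, p) = 3
Q(R) = 3 + R (Q(R) = R + 3 = 3 + R)
N = -1943147
T(Y) = -18*Y² (T(Y) = (3 - 21)*Y² = -18*Y²)
N - T(2085) = -1943147 - (-18)*2085² = -1943147 - (-18)*4347225 = -1943147 - 1*(-78250050) = -1943147 + 78250050 = 76306903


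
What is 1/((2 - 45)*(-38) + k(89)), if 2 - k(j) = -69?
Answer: 1/1705 ≈ 0.00058651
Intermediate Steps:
k(j) = 71 (k(j) = 2 - 1*(-69) = 2 + 69 = 71)
1/((2 - 45)*(-38) + k(89)) = 1/((2 - 45)*(-38) + 71) = 1/(-43*(-38) + 71) = 1/(1634 + 71) = 1/1705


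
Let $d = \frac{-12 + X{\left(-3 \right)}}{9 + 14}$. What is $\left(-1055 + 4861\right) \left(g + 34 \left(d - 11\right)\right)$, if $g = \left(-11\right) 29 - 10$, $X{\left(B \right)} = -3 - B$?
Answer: $- \frac{63092062}{23} \approx -2.7431 \cdot 10^{6}$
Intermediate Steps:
$d = - \frac{12}{23}$ ($d = \frac{-12 - 0}{9 + 14} = \frac{-12 + \left(-3 + 3\right)}{23} = \left(-12 + 0\right) \frac{1}{23} = \left(-12\right) \frac{1}{23} = - \frac{12}{23} \approx -0.52174$)
$g = -329$ ($g = -319 - 10 = -329$)
$\left(-1055 + 4861\right) \left(g + 34 \left(d - 11\right)\right) = \left(-1055 + 4861\right) \left(-329 + 34 \left(- \frac{12}{23} - 11\right)\right) = 3806 \left(-329 + 34 \left(- \frac{265}{23}\right)\right) = 3806 \left(-329 - \frac{9010}{23}\right) = 3806 \left(- \frac{16577}{23}\right) = - \frac{63092062}{23}$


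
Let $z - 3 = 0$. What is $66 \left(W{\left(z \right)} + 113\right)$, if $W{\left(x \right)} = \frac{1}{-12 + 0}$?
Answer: $\frac{14905}{2} \approx 7452.5$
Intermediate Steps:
$z = 3$ ($z = 3 + 0 = 3$)
$W{\left(x \right)} = - \frac{1}{12}$ ($W{\left(x \right)} = \frac{1}{-12} = - \frac{1}{12}$)
$66 \left(W{\left(z \right)} + 113\right) = 66 \left(- \frac{1}{12} + 113\right) = 66 \cdot \frac{1355}{12} = \frac{14905}{2}$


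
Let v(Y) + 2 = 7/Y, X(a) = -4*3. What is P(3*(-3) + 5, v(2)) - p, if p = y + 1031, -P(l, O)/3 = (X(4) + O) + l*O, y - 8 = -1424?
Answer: 869/2 ≈ 434.50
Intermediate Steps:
y = -1416 (y = 8 - 1424 = -1416)
X(a) = -12
v(Y) = -2 + 7/Y
P(l, O) = 36 - 3*O - 3*O*l (P(l, O) = -3*((-12 + O) + l*O) = -3*((-12 + O) + O*l) = -3*(-12 + O + O*l) = 36 - 3*O - 3*O*l)
p = -385 (p = -1416 + 1031 = -385)
P(3*(-3) + 5, v(2)) - p = (36 - 3*(-2 + 7/2) - 3*(-2 + 7/2)*(3*(-3) + 5)) - 1*(-385) = (36 - 3*(-2 + 7*(1/2)) - 3*(-2 + 7*(1/2))*(-9 + 5)) + 385 = (36 - 3*(-2 + 7/2) - 3*(-2 + 7/2)*(-4)) + 385 = (36 - 3*3/2 - 3*3/2*(-4)) + 385 = (36 - 9/2 + 18) + 385 = 99/2 + 385 = 869/2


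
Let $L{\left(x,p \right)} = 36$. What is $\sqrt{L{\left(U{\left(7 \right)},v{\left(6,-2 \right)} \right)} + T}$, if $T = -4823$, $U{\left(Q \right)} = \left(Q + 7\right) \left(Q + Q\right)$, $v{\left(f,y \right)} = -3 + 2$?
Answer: $i \sqrt{4787} \approx 69.188 i$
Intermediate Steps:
$v{\left(f,y \right)} = -1$
$U{\left(Q \right)} = 2 Q \left(7 + Q\right)$ ($U{\left(Q \right)} = \left(7 + Q\right) 2 Q = 2 Q \left(7 + Q\right)$)
$\sqrt{L{\left(U{\left(7 \right)},v{\left(6,-2 \right)} \right)} + T} = \sqrt{36 - 4823} = \sqrt{-4787} = i \sqrt{4787}$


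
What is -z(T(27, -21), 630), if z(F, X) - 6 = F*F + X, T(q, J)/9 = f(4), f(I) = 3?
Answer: -1365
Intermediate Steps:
T(q, J) = 27 (T(q, J) = 9*3 = 27)
z(F, X) = 6 + X + F² (z(F, X) = 6 + (F*F + X) = 6 + (F² + X) = 6 + (X + F²) = 6 + X + F²)
-z(T(27, -21), 630) = -(6 + 630 + 27²) = -(6 + 630 + 729) = -1*1365 = -1365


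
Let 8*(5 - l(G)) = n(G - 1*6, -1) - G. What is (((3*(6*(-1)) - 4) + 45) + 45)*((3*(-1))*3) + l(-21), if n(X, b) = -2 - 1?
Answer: -2437/4 ≈ -609.25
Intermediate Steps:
n(X, b) = -3
l(G) = 43/8 + G/8 (l(G) = 5 - (-3 - G)/8 = 5 + (3/8 + G/8) = 43/8 + G/8)
(((3*(6*(-1)) - 4) + 45) + 45)*((3*(-1))*3) + l(-21) = (((3*(6*(-1)) - 4) + 45) + 45)*((3*(-1))*3) + (43/8 + (⅛)*(-21)) = (((3*(-6) - 4) + 45) + 45)*(-3*3) + (43/8 - 21/8) = (((-18 - 4) + 45) + 45)*(-9) + 11/4 = ((-22 + 45) + 45)*(-9) + 11/4 = (23 + 45)*(-9) + 11/4 = 68*(-9) + 11/4 = -612 + 11/4 = -2437/4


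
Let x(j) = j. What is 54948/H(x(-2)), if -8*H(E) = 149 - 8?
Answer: -146528/47 ≈ -3117.6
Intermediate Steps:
H(E) = -141/8 (H(E) = -(149 - 8)/8 = -1/8*141 = -141/8)
54948/H(x(-2)) = 54948/(-141/8) = 54948*(-8/141) = -146528/47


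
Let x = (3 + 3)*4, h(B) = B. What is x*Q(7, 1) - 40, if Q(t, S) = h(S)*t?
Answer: 128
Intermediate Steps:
Q(t, S) = S*t
x = 24 (x = 6*4 = 24)
x*Q(7, 1) - 40 = 24*(1*7) - 40 = 24*7 - 40 = 168 - 40 = 128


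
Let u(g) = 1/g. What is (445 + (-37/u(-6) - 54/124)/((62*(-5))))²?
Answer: 72917304740569/369408400 ≈ 1.9739e+5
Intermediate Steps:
(445 + (-37/u(-6) - 54/124)/((62*(-5))))² = (445 + (-37/(1/(-6)) - 54/124)/((62*(-5))))² = (445 + (-37/(-⅙) - 54*1/124)/(-310))² = (445 + (-37*(-6) - 27/62)*(-1/310))² = (445 + (222 - 27/62)*(-1/310))² = (445 + (13737/62)*(-1/310))² = (445 - 13737/19220)² = (8539163/19220)² = 72917304740569/369408400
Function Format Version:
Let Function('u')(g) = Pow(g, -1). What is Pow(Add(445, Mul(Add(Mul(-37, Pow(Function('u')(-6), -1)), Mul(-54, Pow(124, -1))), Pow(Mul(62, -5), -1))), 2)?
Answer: Rational(72917304740569, 369408400) ≈ 1.9739e+5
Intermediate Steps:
Pow(Add(445, Mul(Add(Mul(-37, Pow(Function('u')(-6), -1)), Mul(-54, Pow(124, -1))), Pow(Mul(62, -5), -1))), 2) = Pow(Add(445, Mul(Add(Mul(-37, Pow(Pow(-6, -1), -1)), Mul(-54, Pow(124, -1))), Pow(Mul(62, -5), -1))), 2) = Pow(Add(445, Mul(Add(Mul(-37, Pow(Rational(-1, 6), -1)), Mul(-54, Rational(1, 124))), Pow(-310, -1))), 2) = Pow(Add(445, Mul(Add(Mul(-37, -6), Rational(-27, 62)), Rational(-1, 310))), 2) = Pow(Add(445, Mul(Add(222, Rational(-27, 62)), Rational(-1, 310))), 2) = Pow(Add(445, Mul(Rational(13737, 62), Rational(-1, 310))), 2) = Pow(Add(445, Rational(-13737, 19220)), 2) = Pow(Rational(8539163, 19220), 2) = Rational(72917304740569, 369408400)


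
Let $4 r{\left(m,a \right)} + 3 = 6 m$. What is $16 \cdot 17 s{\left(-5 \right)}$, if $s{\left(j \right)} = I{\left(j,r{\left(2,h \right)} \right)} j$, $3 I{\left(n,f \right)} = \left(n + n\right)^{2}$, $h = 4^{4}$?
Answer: $- \frac{136000}{3} \approx -45333.0$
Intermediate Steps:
$h = 256$
$r{\left(m,a \right)} = - \frac{3}{4} + \frac{3 m}{2}$ ($r{\left(m,a \right)} = - \frac{3}{4} + \frac{6 m}{4} = - \frac{3}{4} + \frac{3 m}{2}$)
$I{\left(n,f \right)} = \frac{4 n^{2}}{3}$ ($I{\left(n,f \right)} = \frac{\left(n + n\right)^{2}}{3} = \frac{\left(2 n\right)^{2}}{3} = \frac{4 n^{2}}{3}$)
$s{\left(j \right)} = \frac{4 j^{3}}{3}$ ($s{\left(j \right)} = \frac{4 j^{2}}{3} j = \frac{4 j^{3}}{3}$)
$16 \cdot 17 s{\left(-5 \right)} = 16 \cdot 17 \frac{4 \left(-5\right)^{3}}{3} = 272 \cdot \frac{4}{3} \left(-125\right) = 272 \left(- \frac{500}{3}\right) = - \frac{136000}{3}$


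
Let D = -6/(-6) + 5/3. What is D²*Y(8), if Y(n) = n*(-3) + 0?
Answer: -512/3 ≈ -170.67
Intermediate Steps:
Y(n) = -3*n (Y(n) = -3*n + 0 = -3*n)
D = 8/3 (D = -6*(-⅙) + 5*(⅓) = 1 + 5/3 = 8/3 ≈ 2.6667)
D²*Y(8) = (8/3)²*(-3*8) = (64/9)*(-24) = -512/3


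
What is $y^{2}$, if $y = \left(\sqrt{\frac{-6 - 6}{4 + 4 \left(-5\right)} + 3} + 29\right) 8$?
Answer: $54064 + 1856 \sqrt{15} \approx 61252.0$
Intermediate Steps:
$y = 232 + 4 \sqrt{15}$ ($y = \left(\sqrt{- \frac{12}{4 - 20} + 3} + 29\right) 8 = \left(\sqrt{- \frac{12}{-16} + 3} + 29\right) 8 = \left(\sqrt{\left(-12\right) \left(- \frac{1}{16}\right) + 3} + 29\right) 8 = \left(\sqrt{\frac{3}{4} + 3} + 29\right) 8 = \left(\sqrt{\frac{15}{4}} + 29\right) 8 = \left(\frac{\sqrt{15}}{2} + 29\right) 8 = \left(29 + \frac{\sqrt{15}}{2}\right) 8 = 232 + 4 \sqrt{15} \approx 247.49$)
$y^{2} = \left(232 + 4 \sqrt{15}\right)^{2}$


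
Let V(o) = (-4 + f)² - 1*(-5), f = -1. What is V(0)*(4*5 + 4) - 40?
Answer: 680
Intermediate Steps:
V(o) = 30 (V(o) = (-4 - 1)² - 1*(-5) = (-5)² + 5 = 25 + 5 = 30)
V(0)*(4*5 + 4) - 40 = 30*(4*5 + 4) - 40 = 30*(20 + 4) - 40 = 30*24 - 40 = 720 - 40 = 680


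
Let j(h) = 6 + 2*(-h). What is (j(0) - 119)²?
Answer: 12769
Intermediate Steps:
j(h) = 6 - 2*h
(j(0) - 119)² = ((6 - 2*0) - 119)² = ((6 + 0) - 119)² = (6 - 119)² = (-113)² = 12769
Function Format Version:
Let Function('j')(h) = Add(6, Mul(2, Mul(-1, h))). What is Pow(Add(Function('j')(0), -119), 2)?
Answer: 12769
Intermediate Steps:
Function('j')(h) = Add(6, Mul(-2, h))
Pow(Add(Function('j')(0), -119), 2) = Pow(Add(Add(6, Mul(-2, 0)), -119), 2) = Pow(Add(Add(6, 0), -119), 2) = Pow(Add(6, -119), 2) = Pow(-113, 2) = 12769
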